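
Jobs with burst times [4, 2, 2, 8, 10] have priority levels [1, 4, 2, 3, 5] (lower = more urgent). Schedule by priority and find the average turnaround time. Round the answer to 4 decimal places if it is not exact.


Sort by priority (ascending = highest first):
Order: [(1, 4), (2, 2), (3, 8), (4, 2), (5, 10)]
Completion times:
  Priority 1, burst=4, C=4
  Priority 2, burst=2, C=6
  Priority 3, burst=8, C=14
  Priority 4, burst=2, C=16
  Priority 5, burst=10, C=26
Average turnaround = 66/5 = 13.2

13.2


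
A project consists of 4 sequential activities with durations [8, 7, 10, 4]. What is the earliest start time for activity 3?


Activity 3 starts after activities 1 through 2 complete.
Predecessor durations: [8, 7]
ES = 8 + 7 = 15

15


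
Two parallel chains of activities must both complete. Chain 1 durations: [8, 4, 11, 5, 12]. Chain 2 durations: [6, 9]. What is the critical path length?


Path A total = 8 + 4 + 11 + 5 + 12 = 40
Path B total = 6 + 9 = 15
Critical path = longest path = max(40, 15) = 40

40


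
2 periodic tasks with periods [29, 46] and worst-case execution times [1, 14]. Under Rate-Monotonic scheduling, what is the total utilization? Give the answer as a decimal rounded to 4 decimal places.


Compute individual utilizations (exact fractions):
  Task 1: C/T = 1/29 (approx. 0.0345)
  Task 2: C/T = 14/46 = 7/23 (approx. 0.3043)
Total utilization U = 1/29 + 7/23 = 226/667
Rounded to 4 decimal places: U = 0.3388
RM (Liu & Layland) bound for 2 tasks = 0.828427; compare with U = 226/667 (approx. 0.338831)
U <= bound, so schedulable by RM sufficient condition.

0.3388


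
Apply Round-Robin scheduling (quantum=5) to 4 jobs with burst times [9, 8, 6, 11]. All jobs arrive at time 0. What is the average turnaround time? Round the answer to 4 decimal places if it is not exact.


Time quantum = 5
Execution trace:
  J1 runs 5 units, time = 5
  J2 runs 5 units, time = 10
  J3 runs 5 units, time = 15
  J4 runs 5 units, time = 20
  J1 runs 4 units, time = 24
  J2 runs 3 units, time = 27
  J3 runs 1 units, time = 28
  J4 runs 5 units, time = 33
  J4 runs 1 units, time = 34
Finish times: [24, 27, 28, 34]
Average turnaround = 113/4 = 28.25

28.25


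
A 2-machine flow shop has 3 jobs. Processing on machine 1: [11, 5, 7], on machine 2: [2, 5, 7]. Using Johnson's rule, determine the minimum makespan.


Apply Johnson's rule:
  Group 1 (a <= b): [(2, 5, 5), (3, 7, 7)]
  Group 2 (a > b): [(1, 11, 2)]
Optimal job order: [2, 3, 1]
Schedule:
  Job 2: M1 done at 5, M2 done at 10
  Job 3: M1 done at 12, M2 done at 19
  Job 1: M1 done at 23, M2 done at 25
Makespan = 25

25


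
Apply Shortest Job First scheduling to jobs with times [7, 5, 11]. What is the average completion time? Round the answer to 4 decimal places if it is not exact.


SJF order (ascending): [5, 7, 11]
Completion times:
  Job 1: burst=5, C=5
  Job 2: burst=7, C=12
  Job 3: burst=11, C=23
Average completion = 40/3 = 13.3333

13.3333


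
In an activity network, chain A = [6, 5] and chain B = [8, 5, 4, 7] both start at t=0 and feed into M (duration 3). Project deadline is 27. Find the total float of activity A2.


Forward pass: ES(A2) = sum of predecessors on chain A = 6
EF = ES + duration = 6 + 5 = 11
Backward pass: LF(M) = deadline = 27; LS(M) = 27 - 3 = 24
LF(A2) = LS(M) - sum(successors on chain A) = 24 - 0 = 24
LS = LF - duration = 24 - 5 = 19
Total float = LS - ES = 19 - 6 = 13

13


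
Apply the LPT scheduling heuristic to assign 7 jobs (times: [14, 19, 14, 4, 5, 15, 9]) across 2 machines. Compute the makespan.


Sort jobs in decreasing order (LPT): [19, 15, 14, 14, 9, 5, 4]
Assign each job to the least loaded machine:
  Machine 1: jobs [19, 14, 5, 4], load = 42
  Machine 2: jobs [15, 14, 9], load = 38
Makespan = max load = 42

42


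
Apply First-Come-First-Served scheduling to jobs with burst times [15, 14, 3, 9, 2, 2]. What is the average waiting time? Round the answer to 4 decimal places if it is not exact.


FCFS order (as given): [15, 14, 3, 9, 2, 2]
Waiting times:
  Job 1: wait = 0
  Job 2: wait = 15
  Job 3: wait = 29
  Job 4: wait = 32
  Job 5: wait = 41
  Job 6: wait = 43
Sum of waiting times = 160
Average waiting time = 160/6 = 26.6667

26.6667


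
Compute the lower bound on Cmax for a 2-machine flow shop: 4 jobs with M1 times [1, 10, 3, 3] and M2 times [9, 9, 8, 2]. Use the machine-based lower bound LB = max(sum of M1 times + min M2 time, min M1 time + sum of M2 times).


LB1 = sum(M1 times) + min(M2 times) = 17 + 2 = 19
LB2 = min(M1 times) + sum(M2 times) = 1 + 28 = 29
Lower bound = max(LB1, LB2) = max(19, 29) = 29

29


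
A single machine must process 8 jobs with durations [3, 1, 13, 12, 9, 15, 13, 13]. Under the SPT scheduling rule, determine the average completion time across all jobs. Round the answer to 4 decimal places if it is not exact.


Sort jobs by processing time (SPT order): [1, 3, 9, 12, 13, 13, 13, 15]
Compute completion times sequentially:
  Job 1: processing = 1, completes at 1
  Job 2: processing = 3, completes at 4
  Job 3: processing = 9, completes at 13
  Job 4: processing = 12, completes at 25
  Job 5: processing = 13, completes at 38
  Job 6: processing = 13, completes at 51
  Job 7: processing = 13, completes at 64
  Job 8: processing = 15, completes at 79
Sum of completion times = 275
Average completion time = 275/8 = 34.375

34.375


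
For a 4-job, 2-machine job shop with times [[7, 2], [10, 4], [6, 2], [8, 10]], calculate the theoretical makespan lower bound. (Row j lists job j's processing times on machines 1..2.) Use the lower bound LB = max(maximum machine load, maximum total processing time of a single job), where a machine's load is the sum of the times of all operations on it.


Machine loads:
  Machine 1: 7 + 10 + 6 + 8 = 31
  Machine 2: 2 + 4 + 2 + 10 = 18
Max machine load = 31
Job totals:
  Job 1: 9
  Job 2: 14
  Job 3: 8
  Job 4: 18
Max job total = 18
Lower bound = max(31, 18) = 31

31


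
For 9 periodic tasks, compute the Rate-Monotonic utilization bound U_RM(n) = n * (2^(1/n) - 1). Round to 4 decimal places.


Compute 2^(1/9) = 1.0800597389
Subtract 1: 1.0800597389 - 1 = 0.0800597389
Multiply by n: 9 * 0.0800597389 = 0.7205376501
Round to 4 dp: 0.7205

0.7205


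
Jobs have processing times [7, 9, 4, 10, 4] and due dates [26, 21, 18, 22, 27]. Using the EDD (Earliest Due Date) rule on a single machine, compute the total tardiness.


Sort by due date (EDD order): [(4, 18), (9, 21), (10, 22), (7, 26), (4, 27)]
Compute completion times and tardiness:
  Job 1: p=4, d=18, C=4, tardiness=max(0,4-18)=0
  Job 2: p=9, d=21, C=13, tardiness=max(0,13-21)=0
  Job 3: p=10, d=22, C=23, tardiness=max(0,23-22)=1
  Job 4: p=7, d=26, C=30, tardiness=max(0,30-26)=4
  Job 5: p=4, d=27, C=34, tardiness=max(0,34-27)=7
Total tardiness = 12

12


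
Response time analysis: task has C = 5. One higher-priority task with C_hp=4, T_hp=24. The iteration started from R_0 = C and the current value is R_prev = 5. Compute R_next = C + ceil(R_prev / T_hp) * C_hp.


R_next = C + ceil(R_prev / T_hp) * C_hp
ceil(5 / 24) = ceil(0.2083) = 1
Interference = 1 * 4 = 4
R_next = 5 + 4 = 9

9


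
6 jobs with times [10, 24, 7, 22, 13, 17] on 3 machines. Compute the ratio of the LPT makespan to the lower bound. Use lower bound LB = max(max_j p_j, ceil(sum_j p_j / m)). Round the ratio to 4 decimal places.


LPT order: [24, 22, 17, 13, 10, 7]
Machine loads after assignment: [31, 32, 30]
LPT makespan = 32
Lower bound = max(max_job, ceil(total/3)) = max(24, 31) = 31
Ratio = 32 / 31 = 1.0323

1.0323


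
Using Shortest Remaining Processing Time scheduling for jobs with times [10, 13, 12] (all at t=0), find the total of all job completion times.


Since all jobs arrive at t=0, SRPT equals SPT ordering.
SPT order: [10, 12, 13]
Completion times:
  Job 1: p=10, C=10
  Job 2: p=12, C=22
  Job 3: p=13, C=35
Total completion time = 10 + 22 + 35 = 67

67


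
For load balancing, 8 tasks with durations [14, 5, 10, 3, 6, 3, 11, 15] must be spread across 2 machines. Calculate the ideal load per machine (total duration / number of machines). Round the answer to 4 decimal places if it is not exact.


Total processing time = 14 + 5 + 10 + 3 + 6 + 3 + 11 + 15 = 67
Number of machines = 2
Ideal balanced load = 67 / 2 = 33.5

33.5


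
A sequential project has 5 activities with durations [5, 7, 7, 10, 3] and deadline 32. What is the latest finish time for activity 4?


LF(activity 4) = deadline - sum of successor durations
Successors: activities 5 through 5 with durations [3]
Sum of successor durations = 3
LF = 32 - 3 = 29

29


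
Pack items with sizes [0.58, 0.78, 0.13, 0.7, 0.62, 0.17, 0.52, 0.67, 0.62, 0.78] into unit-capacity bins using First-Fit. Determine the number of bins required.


Place items sequentially using First-Fit:
  Item 0.58 -> new Bin 1
  Item 0.78 -> new Bin 2
  Item 0.13 -> Bin 1 (now 0.71)
  Item 0.7 -> new Bin 3
  Item 0.62 -> new Bin 4
  Item 0.17 -> Bin 1 (now 0.88)
  Item 0.52 -> new Bin 5
  Item 0.67 -> new Bin 6
  Item 0.62 -> new Bin 7
  Item 0.78 -> new Bin 8
Total bins used = 8

8


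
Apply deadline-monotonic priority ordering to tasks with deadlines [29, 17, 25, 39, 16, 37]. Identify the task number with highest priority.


Sort tasks by relative deadline (ascending):
  Task 5: deadline = 16
  Task 2: deadline = 17
  Task 3: deadline = 25
  Task 1: deadline = 29
  Task 6: deadline = 37
  Task 4: deadline = 39
Priority order (highest first): [5, 2, 3, 1, 6, 4]
Highest priority task = 5

5


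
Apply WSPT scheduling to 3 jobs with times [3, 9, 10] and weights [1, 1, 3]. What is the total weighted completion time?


Compute p/w ratios and sort ascending (WSPT): [(3, 1), (10, 3), (9, 1)]
Compute weighted completion times:
  Job (p=3,w=1): C=3, w*C=1*3=3
  Job (p=10,w=3): C=13, w*C=3*13=39
  Job (p=9,w=1): C=22, w*C=1*22=22
Total weighted completion time = 64

64


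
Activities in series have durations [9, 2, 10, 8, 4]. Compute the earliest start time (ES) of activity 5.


Activity 5 starts after activities 1 through 4 complete.
Predecessor durations: [9, 2, 10, 8]
ES = 9 + 2 + 10 + 8 = 29

29


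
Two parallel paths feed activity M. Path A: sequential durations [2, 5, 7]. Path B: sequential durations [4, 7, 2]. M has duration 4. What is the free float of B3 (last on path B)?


ES(B3) = sum of predecessors on chain B = 11
EF(B3) = ES + duration = 11 + 2 = 13
Successor of B3 is M. ES(M) = max(sum(A), sum(B)) = max(14, 13) = 14
Free float = ES(successor) - EF(current) = 14 - 13 = 1

1


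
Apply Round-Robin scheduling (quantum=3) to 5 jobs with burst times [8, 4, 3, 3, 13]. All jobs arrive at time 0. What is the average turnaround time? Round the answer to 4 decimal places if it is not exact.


Time quantum = 3
Execution trace:
  J1 runs 3 units, time = 3
  J2 runs 3 units, time = 6
  J3 runs 3 units, time = 9
  J4 runs 3 units, time = 12
  J5 runs 3 units, time = 15
  J1 runs 3 units, time = 18
  J2 runs 1 units, time = 19
  J5 runs 3 units, time = 22
  J1 runs 2 units, time = 24
  J5 runs 3 units, time = 27
  J5 runs 3 units, time = 30
  J5 runs 1 units, time = 31
Finish times: [24, 19, 9, 12, 31]
Average turnaround = 95/5 = 19.0

19.0


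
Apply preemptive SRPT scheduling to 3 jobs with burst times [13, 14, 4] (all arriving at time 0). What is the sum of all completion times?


Since all jobs arrive at t=0, SRPT equals SPT ordering.
SPT order: [4, 13, 14]
Completion times:
  Job 1: p=4, C=4
  Job 2: p=13, C=17
  Job 3: p=14, C=31
Total completion time = 4 + 17 + 31 = 52

52


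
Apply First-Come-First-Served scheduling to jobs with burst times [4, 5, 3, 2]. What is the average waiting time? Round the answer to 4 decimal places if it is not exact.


FCFS order (as given): [4, 5, 3, 2]
Waiting times:
  Job 1: wait = 0
  Job 2: wait = 4
  Job 3: wait = 9
  Job 4: wait = 12
Sum of waiting times = 25
Average waiting time = 25/4 = 6.25

6.25


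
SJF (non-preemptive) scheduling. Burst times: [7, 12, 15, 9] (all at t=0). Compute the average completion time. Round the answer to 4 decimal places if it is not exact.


SJF order (ascending): [7, 9, 12, 15]
Completion times:
  Job 1: burst=7, C=7
  Job 2: burst=9, C=16
  Job 3: burst=12, C=28
  Job 4: burst=15, C=43
Average completion = 94/4 = 23.5

23.5


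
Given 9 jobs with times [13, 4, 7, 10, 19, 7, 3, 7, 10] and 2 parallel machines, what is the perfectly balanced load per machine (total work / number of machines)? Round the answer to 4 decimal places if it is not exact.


Total processing time = 13 + 4 + 7 + 10 + 19 + 7 + 3 + 7 + 10 = 80
Number of machines = 2
Ideal balanced load = 80 / 2 = 40.0

40.0


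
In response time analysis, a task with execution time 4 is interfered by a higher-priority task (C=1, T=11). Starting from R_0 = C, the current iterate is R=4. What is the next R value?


R_next = C + ceil(R_prev / T_hp) * C_hp
ceil(4 / 11) = ceil(0.3636) = 1
Interference = 1 * 1 = 1
R_next = 4 + 1 = 5

5


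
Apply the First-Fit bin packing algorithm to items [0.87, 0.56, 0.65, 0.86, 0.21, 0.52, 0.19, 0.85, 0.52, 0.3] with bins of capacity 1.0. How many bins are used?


Place items sequentially using First-Fit:
  Item 0.87 -> new Bin 1
  Item 0.56 -> new Bin 2
  Item 0.65 -> new Bin 3
  Item 0.86 -> new Bin 4
  Item 0.21 -> Bin 2 (now 0.77)
  Item 0.52 -> new Bin 5
  Item 0.19 -> Bin 2 (now 0.96)
  Item 0.85 -> new Bin 6
  Item 0.52 -> new Bin 7
  Item 0.3 -> Bin 3 (now 0.95)
Total bins used = 7

7


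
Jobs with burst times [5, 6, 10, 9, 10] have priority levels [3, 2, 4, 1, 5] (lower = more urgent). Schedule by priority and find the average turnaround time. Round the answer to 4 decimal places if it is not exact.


Sort by priority (ascending = highest first):
Order: [(1, 9), (2, 6), (3, 5), (4, 10), (5, 10)]
Completion times:
  Priority 1, burst=9, C=9
  Priority 2, burst=6, C=15
  Priority 3, burst=5, C=20
  Priority 4, burst=10, C=30
  Priority 5, burst=10, C=40
Average turnaround = 114/5 = 22.8

22.8


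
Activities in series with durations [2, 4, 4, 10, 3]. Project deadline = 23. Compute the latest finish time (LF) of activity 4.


LF(activity 4) = deadline - sum of successor durations
Successors: activities 5 through 5 with durations [3]
Sum of successor durations = 3
LF = 23 - 3 = 20

20


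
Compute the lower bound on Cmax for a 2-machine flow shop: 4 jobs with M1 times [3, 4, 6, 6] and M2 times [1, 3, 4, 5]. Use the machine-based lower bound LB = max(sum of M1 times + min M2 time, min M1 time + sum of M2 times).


LB1 = sum(M1 times) + min(M2 times) = 19 + 1 = 20
LB2 = min(M1 times) + sum(M2 times) = 3 + 13 = 16
Lower bound = max(LB1, LB2) = max(20, 16) = 20

20


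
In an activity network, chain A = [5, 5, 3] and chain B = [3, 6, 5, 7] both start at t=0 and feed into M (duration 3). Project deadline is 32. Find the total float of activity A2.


Forward pass: ES(A2) = sum of predecessors on chain A = 5
EF = ES + duration = 5 + 5 = 10
Backward pass: LF(M) = deadline = 32; LS(M) = 32 - 3 = 29
LF(A2) = LS(M) - sum(successors on chain A) = 29 - 3 = 26
LS = LF - duration = 26 - 5 = 21
Total float = LS - ES = 21 - 5 = 16

16


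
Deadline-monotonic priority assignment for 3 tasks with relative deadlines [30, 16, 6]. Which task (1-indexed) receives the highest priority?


Sort tasks by relative deadline (ascending):
  Task 3: deadline = 6
  Task 2: deadline = 16
  Task 1: deadline = 30
Priority order (highest first): [3, 2, 1]
Highest priority task = 3

3


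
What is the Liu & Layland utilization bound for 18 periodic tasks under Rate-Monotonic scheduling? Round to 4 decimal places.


Compute 2^(1/18) = 1.0392592260
Subtract 1: 1.0392592260 - 1 = 0.0392592260
Multiply by n: 18 * 0.0392592260 = 0.7066660680
Round to 4 dp: 0.7067

0.7067


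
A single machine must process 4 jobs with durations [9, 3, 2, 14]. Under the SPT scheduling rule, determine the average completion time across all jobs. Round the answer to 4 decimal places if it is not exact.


Sort jobs by processing time (SPT order): [2, 3, 9, 14]
Compute completion times sequentially:
  Job 1: processing = 2, completes at 2
  Job 2: processing = 3, completes at 5
  Job 3: processing = 9, completes at 14
  Job 4: processing = 14, completes at 28
Sum of completion times = 49
Average completion time = 49/4 = 12.25

12.25


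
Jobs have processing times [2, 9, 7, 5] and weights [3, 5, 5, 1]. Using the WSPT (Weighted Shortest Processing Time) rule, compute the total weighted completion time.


Compute p/w ratios and sort ascending (WSPT): [(2, 3), (7, 5), (9, 5), (5, 1)]
Compute weighted completion times:
  Job (p=2,w=3): C=2, w*C=3*2=6
  Job (p=7,w=5): C=9, w*C=5*9=45
  Job (p=9,w=5): C=18, w*C=5*18=90
  Job (p=5,w=1): C=23, w*C=1*23=23
Total weighted completion time = 164

164


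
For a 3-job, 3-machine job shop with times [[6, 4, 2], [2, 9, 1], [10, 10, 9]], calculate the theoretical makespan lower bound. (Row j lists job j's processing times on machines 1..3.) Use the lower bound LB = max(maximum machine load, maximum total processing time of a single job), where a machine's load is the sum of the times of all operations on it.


Machine loads:
  Machine 1: 6 + 2 + 10 = 18
  Machine 2: 4 + 9 + 10 = 23
  Machine 3: 2 + 1 + 9 = 12
Max machine load = 23
Job totals:
  Job 1: 12
  Job 2: 12
  Job 3: 29
Max job total = 29
Lower bound = max(23, 29) = 29

29


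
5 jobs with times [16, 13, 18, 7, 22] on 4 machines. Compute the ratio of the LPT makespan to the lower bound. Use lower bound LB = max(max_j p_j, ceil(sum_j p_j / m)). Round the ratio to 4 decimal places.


LPT order: [22, 18, 16, 13, 7]
Machine loads after assignment: [22, 18, 16, 20]
LPT makespan = 22
Lower bound = max(max_job, ceil(total/4)) = max(22, 19) = 22
Ratio = 22 / 22 = 1.0

1.0


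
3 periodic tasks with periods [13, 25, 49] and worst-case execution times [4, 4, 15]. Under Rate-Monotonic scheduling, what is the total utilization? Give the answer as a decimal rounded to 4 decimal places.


Compute individual utilizations (exact fractions):
  Task 1: C/T = 4/13 (approx. 0.3077)
  Task 2: C/T = 4/25 (approx. 0.16)
  Task 3: C/T = 15/49 (approx. 0.3061)
Total utilization U = 4/13 + 4/25 + 15/49 = 12323/15925
Rounded to 4 decimal places: U = 0.7738
RM (Liu & Layland) bound for 3 tasks = 0.779763; compare with U = 12323/15925 (approx. 0.773815)
U <= bound, so schedulable by RM sufficient condition.

0.7738


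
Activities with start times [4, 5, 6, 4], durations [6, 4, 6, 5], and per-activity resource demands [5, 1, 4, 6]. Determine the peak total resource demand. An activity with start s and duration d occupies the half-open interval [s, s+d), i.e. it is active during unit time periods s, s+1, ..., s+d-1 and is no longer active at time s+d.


Each activity i is active on [start_i, start_i + duration_i).
Compute total resource usage per time slot:
  t=0: active resources = [], total = 0
  t=1: active resources = [], total = 0
  t=2: active resources = [], total = 0
  t=3: active resources = [], total = 0
  t=4: active resources = [5, 6], total = 11
  t=5: active resources = [5, 1, 6], total = 12
  t=6: active resources = [5, 1, 4, 6], total = 16
  t=7: active resources = [5, 1, 4, 6], total = 16
  t=8: active resources = [5, 1, 4, 6], total = 16
  t=9: active resources = [5, 4], total = 9
  t=10: active resources = [4], total = 4
  t=11: active resources = [4], total = 4
Peak resource demand = 16

16


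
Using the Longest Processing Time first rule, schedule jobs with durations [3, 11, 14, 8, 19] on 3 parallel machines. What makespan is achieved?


Sort jobs in decreasing order (LPT): [19, 14, 11, 8, 3]
Assign each job to the least loaded machine:
  Machine 1: jobs [19], load = 19
  Machine 2: jobs [14, 3], load = 17
  Machine 3: jobs [11, 8], load = 19
Makespan = max load = 19

19


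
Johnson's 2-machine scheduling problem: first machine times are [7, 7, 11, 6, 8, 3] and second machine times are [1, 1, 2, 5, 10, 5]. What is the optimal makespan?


Apply Johnson's rule:
  Group 1 (a <= b): [(6, 3, 5), (5, 8, 10)]
  Group 2 (a > b): [(4, 6, 5), (3, 11, 2), (1, 7, 1), (2, 7, 1)]
Optimal job order: [6, 5, 4, 3, 1, 2]
Schedule:
  Job 6: M1 done at 3, M2 done at 8
  Job 5: M1 done at 11, M2 done at 21
  Job 4: M1 done at 17, M2 done at 26
  Job 3: M1 done at 28, M2 done at 30
  Job 1: M1 done at 35, M2 done at 36
  Job 2: M1 done at 42, M2 done at 43
Makespan = 43

43


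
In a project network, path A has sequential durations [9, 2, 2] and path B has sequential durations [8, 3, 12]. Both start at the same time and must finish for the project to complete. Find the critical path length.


Path A total = 9 + 2 + 2 = 13
Path B total = 8 + 3 + 12 = 23
Critical path = longest path = max(13, 23) = 23

23


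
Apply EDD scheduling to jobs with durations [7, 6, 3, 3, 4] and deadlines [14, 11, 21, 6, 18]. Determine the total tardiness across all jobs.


Sort by due date (EDD order): [(3, 6), (6, 11), (7, 14), (4, 18), (3, 21)]
Compute completion times and tardiness:
  Job 1: p=3, d=6, C=3, tardiness=max(0,3-6)=0
  Job 2: p=6, d=11, C=9, tardiness=max(0,9-11)=0
  Job 3: p=7, d=14, C=16, tardiness=max(0,16-14)=2
  Job 4: p=4, d=18, C=20, tardiness=max(0,20-18)=2
  Job 5: p=3, d=21, C=23, tardiness=max(0,23-21)=2
Total tardiness = 6

6


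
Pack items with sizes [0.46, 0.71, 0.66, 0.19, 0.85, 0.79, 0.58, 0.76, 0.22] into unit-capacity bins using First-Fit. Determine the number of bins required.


Place items sequentially using First-Fit:
  Item 0.46 -> new Bin 1
  Item 0.71 -> new Bin 2
  Item 0.66 -> new Bin 3
  Item 0.19 -> Bin 1 (now 0.65)
  Item 0.85 -> new Bin 4
  Item 0.79 -> new Bin 5
  Item 0.58 -> new Bin 6
  Item 0.76 -> new Bin 7
  Item 0.22 -> Bin 1 (now 0.87)
Total bins used = 7

7


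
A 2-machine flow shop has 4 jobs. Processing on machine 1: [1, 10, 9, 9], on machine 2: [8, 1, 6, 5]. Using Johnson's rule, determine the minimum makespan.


Apply Johnson's rule:
  Group 1 (a <= b): [(1, 1, 8)]
  Group 2 (a > b): [(3, 9, 6), (4, 9, 5), (2, 10, 1)]
Optimal job order: [1, 3, 4, 2]
Schedule:
  Job 1: M1 done at 1, M2 done at 9
  Job 3: M1 done at 10, M2 done at 16
  Job 4: M1 done at 19, M2 done at 24
  Job 2: M1 done at 29, M2 done at 30
Makespan = 30

30


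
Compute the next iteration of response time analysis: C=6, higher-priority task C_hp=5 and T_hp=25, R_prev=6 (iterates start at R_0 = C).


R_next = C + ceil(R_prev / T_hp) * C_hp
ceil(6 / 25) = ceil(0.24) = 1
Interference = 1 * 5 = 5
R_next = 6 + 5 = 11

11


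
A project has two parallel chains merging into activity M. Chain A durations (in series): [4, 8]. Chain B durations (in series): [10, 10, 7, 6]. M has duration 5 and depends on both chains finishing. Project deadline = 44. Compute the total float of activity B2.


Forward pass: ES(B2) = sum of predecessors on chain B = 10
EF = ES + duration = 10 + 10 = 20
Backward pass: LF(M) = deadline = 44; LS(M) = 44 - 5 = 39
LF(B2) = LS(M) - sum(successors on chain B) = 39 - 13 = 26
LS = LF - duration = 26 - 10 = 16
Total float = LS - ES = 16 - 10 = 6

6


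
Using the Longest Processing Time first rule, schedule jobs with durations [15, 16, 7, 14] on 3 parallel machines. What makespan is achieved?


Sort jobs in decreasing order (LPT): [16, 15, 14, 7]
Assign each job to the least loaded machine:
  Machine 1: jobs [16], load = 16
  Machine 2: jobs [15], load = 15
  Machine 3: jobs [14, 7], load = 21
Makespan = max load = 21

21


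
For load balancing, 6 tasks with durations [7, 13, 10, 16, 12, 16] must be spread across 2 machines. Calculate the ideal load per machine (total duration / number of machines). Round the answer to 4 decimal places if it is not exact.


Total processing time = 7 + 13 + 10 + 16 + 12 + 16 = 74
Number of machines = 2
Ideal balanced load = 74 / 2 = 37.0

37.0


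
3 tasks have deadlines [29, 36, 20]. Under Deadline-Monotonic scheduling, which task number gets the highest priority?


Sort tasks by relative deadline (ascending):
  Task 3: deadline = 20
  Task 1: deadline = 29
  Task 2: deadline = 36
Priority order (highest first): [3, 1, 2]
Highest priority task = 3

3


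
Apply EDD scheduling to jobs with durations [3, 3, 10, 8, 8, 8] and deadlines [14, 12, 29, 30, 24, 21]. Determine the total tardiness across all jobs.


Sort by due date (EDD order): [(3, 12), (3, 14), (8, 21), (8, 24), (10, 29), (8, 30)]
Compute completion times and tardiness:
  Job 1: p=3, d=12, C=3, tardiness=max(0,3-12)=0
  Job 2: p=3, d=14, C=6, tardiness=max(0,6-14)=0
  Job 3: p=8, d=21, C=14, tardiness=max(0,14-21)=0
  Job 4: p=8, d=24, C=22, tardiness=max(0,22-24)=0
  Job 5: p=10, d=29, C=32, tardiness=max(0,32-29)=3
  Job 6: p=8, d=30, C=40, tardiness=max(0,40-30)=10
Total tardiness = 13

13


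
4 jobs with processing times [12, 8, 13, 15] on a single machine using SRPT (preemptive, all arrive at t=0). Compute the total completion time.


Since all jobs arrive at t=0, SRPT equals SPT ordering.
SPT order: [8, 12, 13, 15]
Completion times:
  Job 1: p=8, C=8
  Job 2: p=12, C=20
  Job 3: p=13, C=33
  Job 4: p=15, C=48
Total completion time = 8 + 20 + 33 + 48 = 109

109


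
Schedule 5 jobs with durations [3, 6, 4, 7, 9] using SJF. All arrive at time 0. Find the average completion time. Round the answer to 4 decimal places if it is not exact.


SJF order (ascending): [3, 4, 6, 7, 9]
Completion times:
  Job 1: burst=3, C=3
  Job 2: burst=4, C=7
  Job 3: burst=6, C=13
  Job 4: burst=7, C=20
  Job 5: burst=9, C=29
Average completion = 72/5 = 14.4

14.4


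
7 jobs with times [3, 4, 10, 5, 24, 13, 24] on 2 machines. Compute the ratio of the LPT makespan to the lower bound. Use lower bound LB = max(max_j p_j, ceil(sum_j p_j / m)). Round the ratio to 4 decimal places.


LPT order: [24, 24, 13, 10, 5, 4, 3]
Machine loads after assignment: [41, 42]
LPT makespan = 42
Lower bound = max(max_job, ceil(total/2)) = max(24, 42) = 42
Ratio = 42 / 42 = 1.0

1.0


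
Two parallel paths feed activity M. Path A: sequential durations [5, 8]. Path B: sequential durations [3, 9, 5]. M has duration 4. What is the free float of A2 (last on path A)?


ES(A2) = sum of predecessors on chain A = 5
EF(A2) = ES + duration = 5 + 8 = 13
Successor of A2 is M. ES(M) = max(sum(A), sum(B)) = max(13, 17) = 17
Free float = ES(successor) - EF(current) = 17 - 13 = 4

4


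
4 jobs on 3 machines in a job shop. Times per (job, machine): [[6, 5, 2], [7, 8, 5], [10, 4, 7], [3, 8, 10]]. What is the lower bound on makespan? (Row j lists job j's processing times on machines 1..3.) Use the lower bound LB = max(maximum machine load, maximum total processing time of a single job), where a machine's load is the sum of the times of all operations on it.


Machine loads:
  Machine 1: 6 + 7 + 10 + 3 = 26
  Machine 2: 5 + 8 + 4 + 8 = 25
  Machine 3: 2 + 5 + 7 + 10 = 24
Max machine load = 26
Job totals:
  Job 1: 13
  Job 2: 20
  Job 3: 21
  Job 4: 21
Max job total = 21
Lower bound = max(26, 21) = 26

26


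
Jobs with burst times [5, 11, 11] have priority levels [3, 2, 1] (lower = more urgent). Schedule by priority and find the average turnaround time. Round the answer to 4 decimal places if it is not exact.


Sort by priority (ascending = highest first):
Order: [(1, 11), (2, 11), (3, 5)]
Completion times:
  Priority 1, burst=11, C=11
  Priority 2, burst=11, C=22
  Priority 3, burst=5, C=27
Average turnaround = 60/3 = 20.0

20.0


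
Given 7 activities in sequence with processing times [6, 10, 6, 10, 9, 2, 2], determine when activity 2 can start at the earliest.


Activity 2 starts after activities 1 through 1 complete.
Predecessor durations: [6]
ES = 6 = 6

6


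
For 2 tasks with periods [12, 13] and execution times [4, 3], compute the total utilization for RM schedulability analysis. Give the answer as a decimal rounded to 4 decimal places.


Compute individual utilizations (exact fractions):
  Task 1: C/T = 4/12 = 1/3 (approx. 0.3333)
  Task 2: C/T = 3/13 (approx. 0.2308)
Total utilization U = 1/3 + 3/13 = 22/39
Rounded to 4 decimal places: U = 0.5641
RM (Liu & Layland) bound for 2 tasks = 0.828427; compare with U = 22/39 (approx. 0.564103)
U <= bound, so schedulable by RM sufficient condition.

0.5641


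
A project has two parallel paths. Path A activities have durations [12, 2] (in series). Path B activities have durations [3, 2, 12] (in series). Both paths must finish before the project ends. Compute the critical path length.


Path A total = 12 + 2 = 14
Path B total = 3 + 2 + 12 = 17
Critical path = longest path = max(14, 17) = 17

17


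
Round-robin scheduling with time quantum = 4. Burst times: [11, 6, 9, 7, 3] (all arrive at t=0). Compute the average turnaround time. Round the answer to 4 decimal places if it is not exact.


Time quantum = 4
Execution trace:
  J1 runs 4 units, time = 4
  J2 runs 4 units, time = 8
  J3 runs 4 units, time = 12
  J4 runs 4 units, time = 16
  J5 runs 3 units, time = 19
  J1 runs 4 units, time = 23
  J2 runs 2 units, time = 25
  J3 runs 4 units, time = 29
  J4 runs 3 units, time = 32
  J1 runs 3 units, time = 35
  J3 runs 1 units, time = 36
Finish times: [35, 25, 36, 32, 19]
Average turnaround = 147/5 = 29.4

29.4


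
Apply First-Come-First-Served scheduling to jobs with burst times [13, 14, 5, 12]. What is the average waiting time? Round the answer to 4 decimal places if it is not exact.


FCFS order (as given): [13, 14, 5, 12]
Waiting times:
  Job 1: wait = 0
  Job 2: wait = 13
  Job 3: wait = 27
  Job 4: wait = 32
Sum of waiting times = 72
Average waiting time = 72/4 = 18.0

18.0


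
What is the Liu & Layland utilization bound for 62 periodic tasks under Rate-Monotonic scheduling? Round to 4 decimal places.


Compute 2^(1/62) = 1.0112425207
Subtract 1: 1.0112425207 - 1 = 0.0112425207
Multiply by n: 62 * 0.0112425207 = 0.6970362834
Round to 4 dp: 0.6970

0.6970


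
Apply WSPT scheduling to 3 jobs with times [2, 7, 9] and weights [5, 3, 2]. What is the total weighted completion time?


Compute p/w ratios and sort ascending (WSPT): [(2, 5), (7, 3), (9, 2)]
Compute weighted completion times:
  Job (p=2,w=5): C=2, w*C=5*2=10
  Job (p=7,w=3): C=9, w*C=3*9=27
  Job (p=9,w=2): C=18, w*C=2*18=36
Total weighted completion time = 73

73


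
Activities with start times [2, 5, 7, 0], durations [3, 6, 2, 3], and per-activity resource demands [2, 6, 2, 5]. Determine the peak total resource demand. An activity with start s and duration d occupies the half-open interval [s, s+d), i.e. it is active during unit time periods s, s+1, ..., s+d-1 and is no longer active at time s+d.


Each activity i is active on [start_i, start_i + duration_i).
Compute total resource usage per time slot:
  t=0: active resources = [5], total = 5
  t=1: active resources = [5], total = 5
  t=2: active resources = [2, 5], total = 7
  t=3: active resources = [2], total = 2
  t=4: active resources = [2], total = 2
  t=5: active resources = [6], total = 6
  t=6: active resources = [6], total = 6
  t=7: active resources = [6, 2], total = 8
  t=8: active resources = [6, 2], total = 8
  t=9: active resources = [6], total = 6
  t=10: active resources = [6], total = 6
Peak resource demand = 8

8


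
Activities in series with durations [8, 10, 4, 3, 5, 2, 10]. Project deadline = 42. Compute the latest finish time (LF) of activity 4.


LF(activity 4) = deadline - sum of successor durations
Successors: activities 5 through 7 with durations [5, 2, 10]
Sum of successor durations = 17
LF = 42 - 17 = 25

25


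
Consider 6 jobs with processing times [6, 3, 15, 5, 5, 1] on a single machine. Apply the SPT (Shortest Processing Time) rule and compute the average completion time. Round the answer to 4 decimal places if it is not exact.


Sort jobs by processing time (SPT order): [1, 3, 5, 5, 6, 15]
Compute completion times sequentially:
  Job 1: processing = 1, completes at 1
  Job 2: processing = 3, completes at 4
  Job 3: processing = 5, completes at 9
  Job 4: processing = 5, completes at 14
  Job 5: processing = 6, completes at 20
  Job 6: processing = 15, completes at 35
Sum of completion times = 83
Average completion time = 83/6 = 13.8333

13.8333


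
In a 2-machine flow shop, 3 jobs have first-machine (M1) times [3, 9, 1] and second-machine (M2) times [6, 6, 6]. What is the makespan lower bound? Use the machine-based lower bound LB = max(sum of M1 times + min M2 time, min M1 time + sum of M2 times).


LB1 = sum(M1 times) + min(M2 times) = 13 + 6 = 19
LB2 = min(M1 times) + sum(M2 times) = 1 + 18 = 19
Lower bound = max(LB1, LB2) = max(19, 19) = 19

19


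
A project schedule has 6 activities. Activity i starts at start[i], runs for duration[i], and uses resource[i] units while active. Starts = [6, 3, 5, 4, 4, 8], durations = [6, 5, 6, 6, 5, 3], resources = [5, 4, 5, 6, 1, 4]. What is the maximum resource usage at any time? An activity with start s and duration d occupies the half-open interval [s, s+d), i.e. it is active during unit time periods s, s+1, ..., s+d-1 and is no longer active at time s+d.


Each activity i is active on [start_i, start_i + duration_i).
Compute total resource usage per time slot:
  t=0: active resources = [], total = 0
  t=1: active resources = [], total = 0
  t=2: active resources = [], total = 0
  t=3: active resources = [4], total = 4
  t=4: active resources = [4, 6, 1], total = 11
  t=5: active resources = [4, 5, 6, 1], total = 16
  t=6: active resources = [5, 4, 5, 6, 1], total = 21
  t=7: active resources = [5, 4, 5, 6, 1], total = 21
  t=8: active resources = [5, 5, 6, 1, 4], total = 21
  t=9: active resources = [5, 5, 6, 4], total = 20
  t=10: active resources = [5, 5, 4], total = 14
  t=11: active resources = [5], total = 5
Peak resource demand = 21

21


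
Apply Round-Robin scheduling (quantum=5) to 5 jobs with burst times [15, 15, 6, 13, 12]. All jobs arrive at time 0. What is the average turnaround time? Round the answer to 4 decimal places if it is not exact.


Time quantum = 5
Execution trace:
  J1 runs 5 units, time = 5
  J2 runs 5 units, time = 10
  J3 runs 5 units, time = 15
  J4 runs 5 units, time = 20
  J5 runs 5 units, time = 25
  J1 runs 5 units, time = 30
  J2 runs 5 units, time = 35
  J3 runs 1 units, time = 36
  J4 runs 5 units, time = 41
  J5 runs 5 units, time = 46
  J1 runs 5 units, time = 51
  J2 runs 5 units, time = 56
  J4 runs 3 units, time = 59
  J5 runs 2 units, time = 61
Finish times: [51, 56, 36, 59, 61]
Average turnaround = 263/5 = 52.6

52.6


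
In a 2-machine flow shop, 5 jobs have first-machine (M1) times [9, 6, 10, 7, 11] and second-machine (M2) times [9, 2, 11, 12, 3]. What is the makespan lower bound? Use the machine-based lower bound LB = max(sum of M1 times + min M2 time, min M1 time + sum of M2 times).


LB1 = sum(M1 times) + min(M2 times) = 43 + 2 = 45
LB2 = min(M1 times) + sum(M2 times) = 6 + 37 = 43
Lower bound = max(LB1, LB2) = max(45, 43) = 45

45


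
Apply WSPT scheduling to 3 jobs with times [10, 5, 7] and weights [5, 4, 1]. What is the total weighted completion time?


Compute p/w ratios and sort ascending (WSPT): [(5, 4), (10, 5), (7, 1)]
Compute weighted completion times:
  Job (p=5,w=4): C=5, w*C=4*5=20
  Job (p=10,w=5): C=15, w*C=5*15=75
  Job (p=7,w=1): C=22, w*C=1*22=22
Total weighted completion time = 117

117


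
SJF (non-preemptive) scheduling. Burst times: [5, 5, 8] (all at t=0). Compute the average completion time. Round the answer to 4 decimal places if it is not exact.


SJF order (ascending): [5, 5, 8]
Completion times:
  Job 1: burst=5, C=5
  Job 2: burst=5, C=10
  Job 3: burst=8, C=18
Average completion = 33/3 = 11.0

11.0


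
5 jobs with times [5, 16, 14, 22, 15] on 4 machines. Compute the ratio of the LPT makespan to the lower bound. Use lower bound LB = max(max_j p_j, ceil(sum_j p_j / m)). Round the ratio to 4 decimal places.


LPT order: [22, 16, 15, 14, 5]
Machine loads after assignment: [22, 16, 15, 19]
LPT makespan = 22
Lower bound = max(max_job, ceil(total/4)) = max(22, 18) = 22
Ratio = 22 / 22 = 1.0

1.0


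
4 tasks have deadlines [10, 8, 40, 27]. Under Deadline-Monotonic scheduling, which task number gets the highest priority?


Sort tasks by relative deadline (ascending):
  Task 2: deadline = 8
  Task 1: deadline = 10
  Task 4: deadline = 27
  Task 3: deadline = 40
Priority order (highest first): [2, 1, 4, 3]
Highest priority task = 2

2


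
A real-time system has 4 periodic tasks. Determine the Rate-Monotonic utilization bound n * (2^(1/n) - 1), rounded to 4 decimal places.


Compute 2^(1/4) = 1.1892071150
Subtract 1: 1.1892071150 - 1 = 0.1892071150
Multiply by n: 4 * 0.1892071150 = 0.7568284600
Round to 4 dp: 0.7568

0.7568


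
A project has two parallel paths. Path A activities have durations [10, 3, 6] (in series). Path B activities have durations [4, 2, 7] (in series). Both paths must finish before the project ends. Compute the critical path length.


Path A total = 10 + 3 + 6 = 19
Path B total = 4 + 2 + 7 = 13
Critical path = longest path = max(19, 13) = 19

19


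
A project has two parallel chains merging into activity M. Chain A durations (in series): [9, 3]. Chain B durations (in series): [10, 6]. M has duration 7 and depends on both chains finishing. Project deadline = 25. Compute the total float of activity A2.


Forward pass: ES(A2) = sum of predecessors on chain A = 9
EF = ES + duration = 9 + 3 = 12
Backward pass: LF(M) = deadline = 25; LS(M) = 25 - 7 = 18
LF(A2) = LS(M) - sum(successors on chain A) = 18 - 0 = 18
LS = LF - duration = 18 - 3 = 15
Total float = LS - ES = 15 - 9 = 6

6


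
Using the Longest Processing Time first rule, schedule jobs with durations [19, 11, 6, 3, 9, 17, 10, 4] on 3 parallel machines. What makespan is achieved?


Sort jobs in decreasing order (LPT): [19, 17, 11, 10, 9, 6, 4, 3]
Assign each job to the least loaded machine:
  Machine 1: jobs [19, 6, 3], load = 28
  Machine 2: jobs [17, 9], load = 26
  Machine 3: jobs [11, 10, 4], load = 25
Makespan = max load = 28

28


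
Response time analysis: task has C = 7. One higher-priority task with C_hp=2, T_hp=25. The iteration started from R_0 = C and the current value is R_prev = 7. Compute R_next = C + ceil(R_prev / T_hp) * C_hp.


R_next = C + ceil(R_prev / T_hp) * C_hp
ceil(7 / 25) = ceil(0.28) = 1
Interference = 1 * 2 = 2
R_next = 7 + 2 = 9

9


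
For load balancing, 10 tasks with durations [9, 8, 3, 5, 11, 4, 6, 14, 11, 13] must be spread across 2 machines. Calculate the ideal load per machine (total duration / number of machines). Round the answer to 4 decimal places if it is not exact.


Total processing time = 9 + 8 + 3 + 5 + 11 + 4 + 6 + 14 + 11 + 13 = 84
Number of machines = 2
Ideal balanced load = 84 / 2 = 42.0

42.0


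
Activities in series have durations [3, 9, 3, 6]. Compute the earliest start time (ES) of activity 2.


Activity 2 starts after activities 1 through 1 complete.
Predecessor durations: [3]
ES = 3 = 3

3


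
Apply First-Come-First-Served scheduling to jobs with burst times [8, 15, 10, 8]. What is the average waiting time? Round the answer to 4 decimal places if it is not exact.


FCFS order (as given): [8, 15, 10, 8]
Waiting times:
  Job 1: wait = 0
  Job 2: wait = 8
  Job 3: wait = 23
  Job 4: wait = 33
Sum of waiting times = 64
Average waiting time = 64/4 = 16.0

16.0


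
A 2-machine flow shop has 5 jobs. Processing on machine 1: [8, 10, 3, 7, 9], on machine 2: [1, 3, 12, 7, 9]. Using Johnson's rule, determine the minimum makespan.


Apply Johnson's rule:
  Group 1 (a <= b): [(3, 3, 12), (4, 7, 7), (5, 9, 9)]
  Group 2 (a > b): [(2, 10, 3), (1, 8, 1)]
Optimal job order: [3, 4, 5, 2, 1]
Schedule:
  Job 3: M1 done at 3, M2 done at 15
  Job 4: M1 done at 10, M2 done at 22
  Job 5: M1 done at 19, M2 done at 31
  Job 2: M1 done at 29, M2 done at 34
  Job 1: M1 done at 37, M2 done at 38
Makespan = 38

38


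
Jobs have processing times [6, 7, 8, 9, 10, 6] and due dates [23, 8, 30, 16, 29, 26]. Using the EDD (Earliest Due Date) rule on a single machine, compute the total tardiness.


Sort by due date (EDD order): [(7, 8), (9, 16), (6, 23), (6, 26), (10, 29), (8, 30)]
Compute completion times and tardiness:
  Job 1: p=7, d=8, C=7, tardiness=max(0,7-8)=0
  Job 2: p=9, d=16, C=16, tardiness=max(0,16-16)=0
  Job 3: p=6, d=23, C=22, tardiness=max(0,22-23)=0
  Job 4: p=6, d=26, C=28, tardiness=max(0,28-26)=2
  Job 5: p=10, d=29, C=38, tardiness=max(0,38-29)=9
  Job 6: p=8, d=30, C=46, tardiness=max(0,46-30)=16
Total tardiness = 27

27
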